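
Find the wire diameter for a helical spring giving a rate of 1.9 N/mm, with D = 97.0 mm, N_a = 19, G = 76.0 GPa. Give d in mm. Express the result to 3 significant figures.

7.67 mm

d = (8D³N_a·k / G)^(1/4) = (8·97.0³·19·1.9 / (76.0×10³))^0.25
  = (3468.2)^0.25 = 7.6741 mm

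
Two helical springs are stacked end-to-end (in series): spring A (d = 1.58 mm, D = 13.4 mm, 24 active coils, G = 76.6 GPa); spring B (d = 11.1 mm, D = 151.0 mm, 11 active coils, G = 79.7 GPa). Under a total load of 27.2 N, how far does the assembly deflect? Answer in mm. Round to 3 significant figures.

k_A = Gd⁴/(8D³N_a) = (76.6×10³)(1.58⁴)/(8·13.4³·24) = 1.0333 N/mm
k_B = Gd⁴/(8D³N_a) = (79.7×10³)(11.1⁴)/(8·151.0³·11) = 3.9933 N/mm
Series: 1/k_eq = 1/1.0333 + 1/3.9933 = 1.2182; k_eq = 0.82091 N/mm
δ = F/k_eq = 27.2/0.82091 = 33.134 mm

33.1 mm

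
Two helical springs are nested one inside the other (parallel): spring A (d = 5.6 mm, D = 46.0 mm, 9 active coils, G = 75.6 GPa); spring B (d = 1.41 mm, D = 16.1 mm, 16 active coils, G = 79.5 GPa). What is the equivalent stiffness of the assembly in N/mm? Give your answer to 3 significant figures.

k_A = Gd⁴/(8D³N_a) = (75.6×10³)(5.6⁴)/(8·46.0³·9) = 10.609 N/mm
k_B = Gd⁴/(8D³N_a) = (79.5×10³)(1.41⁴)/(8·16.1³·16) = 0.58824 N/mm
Parallel: k_eq = 10.609 + 0.58824 = 11.197 N/mm

11.2 N/mm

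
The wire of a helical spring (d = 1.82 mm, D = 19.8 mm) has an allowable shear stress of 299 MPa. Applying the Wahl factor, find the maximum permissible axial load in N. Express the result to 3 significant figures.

C = D/d = 19.8/1.82 = 10.8791
K_W = (4C−1)/(4C−4) + 0.615/C = 42.516/39.516 + 0.0565 = 1.1324
τ_max = K·8FD/(πd³) → F_max = τ_allow·πd³/(8DK)
F_max = 299·π·1.82³/(8·19.8·1.1324) = 5662.9/179.38 = 31.569 N

31.6 N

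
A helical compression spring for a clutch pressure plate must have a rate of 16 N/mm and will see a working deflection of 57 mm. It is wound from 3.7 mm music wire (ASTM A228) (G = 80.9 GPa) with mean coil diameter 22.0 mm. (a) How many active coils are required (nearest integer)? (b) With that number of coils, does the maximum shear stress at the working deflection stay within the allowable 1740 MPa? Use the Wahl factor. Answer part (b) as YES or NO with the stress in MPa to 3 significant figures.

(a) 11 coils; (b) YES, τ_max = 1280 MPa

N_a = Gd⁴/(8D³k) = (80.9×10³)(3.7⁴)/(8·22.0³·16) = 11.12 → N_a = 11
Actual rate k = Gd⁴/(8D³·11) = 16.181 N/mm
Working load F = kδ = 16.181·57 = 922.32 N
C = 22.0/3.7 = 5.9459; K_W = (4C−1)/(4C−4)+0.615/C = 1.2551
τ_max = K_W·8FD/(πd³) = 1.2551·1020.1 = 1280.3 MPa
τ_max ≤ 1740 MPa → acceptable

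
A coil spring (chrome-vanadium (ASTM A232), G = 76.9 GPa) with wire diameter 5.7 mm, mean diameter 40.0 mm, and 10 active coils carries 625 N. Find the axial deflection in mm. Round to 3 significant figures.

k = Gd⁴/(8D³N_a) = (76.9×10³)(5.7⁴)/(8·40.0³·10) = 15.855 N/mm
δ = F/k = 625 / 15.855 = 39.421 mm

39.4 mm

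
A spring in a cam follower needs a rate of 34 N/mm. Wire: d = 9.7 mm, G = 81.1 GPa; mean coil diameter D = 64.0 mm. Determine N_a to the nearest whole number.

10

N_a = Gd⁴/(8D³k) = (81.1×10³ × 9.7⁴)/(8 × 64.0³ × 34)
    = 7.17972e+08 / 7.13032e+07 = 10.07 → 10 coils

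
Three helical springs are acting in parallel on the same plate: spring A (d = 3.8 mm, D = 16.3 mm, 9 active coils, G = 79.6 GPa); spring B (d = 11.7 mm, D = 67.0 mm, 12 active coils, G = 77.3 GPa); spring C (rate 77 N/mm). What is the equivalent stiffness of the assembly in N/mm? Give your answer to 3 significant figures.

180 N/mm

k_A = Gd⁴/(8D³N_a) = (79.6×10³)(3.8⁴)/(8·16.3³·9) = 53.229 N/mm
k_B = Gd⁴/(8D³N_a) = (77.3×10³)(11.7⁴)/(8·67.0³·12) = 50.168 N/mm
Parallel: k_eq = 53.229 + 50.168 + 77 = 180.4 N/mm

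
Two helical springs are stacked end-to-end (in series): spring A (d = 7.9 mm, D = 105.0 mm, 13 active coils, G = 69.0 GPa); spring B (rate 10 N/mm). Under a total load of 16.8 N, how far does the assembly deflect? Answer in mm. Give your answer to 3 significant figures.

k_A = Gd⁴/(8D³N_a) = (69.0×10³)(7.9⁴)/(8·105.0³·13) = 2.2323 N/mm
Series: 1/k_eq = 1/2.2323 + 1/10 = 0.54796; k_eq = 1.8249 N/mm
δ = F/k_eq = 16.8/1.8249 = 9.2058 mm

9.21 mm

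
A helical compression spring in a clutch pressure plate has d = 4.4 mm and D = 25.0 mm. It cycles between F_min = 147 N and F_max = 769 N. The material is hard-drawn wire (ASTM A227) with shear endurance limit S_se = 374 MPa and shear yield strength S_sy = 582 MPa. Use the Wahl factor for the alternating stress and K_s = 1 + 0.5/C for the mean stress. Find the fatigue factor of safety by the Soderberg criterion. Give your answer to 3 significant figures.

0.700

C = D/d = 25.0/4.4 = 5.6818; K_W = (4C−1)/(4C−4)+0.615/C = 1.2684; K_s = 1+0.5/C = 1.0880
F_a = (F_max−F_min)/2 = 311 N; F_m = (F_max+F_min)/2 = 458 N
τ_a = K_W·8F_aD/(πd³) = 1.2684 × 232.42 = 294.82 MPa
τ_m = K_s·8F_mD/(πd³) = 1.0880 × 342.28 = 372.41 MPa
Soderberg: 1/n_f = τ_a/S_se + τ_m/S_sy = 294.82/374 + 372.41/582 = 0.78828 + 0.63987 = 1.4281
n_f = 1/1.4281 = 0.7002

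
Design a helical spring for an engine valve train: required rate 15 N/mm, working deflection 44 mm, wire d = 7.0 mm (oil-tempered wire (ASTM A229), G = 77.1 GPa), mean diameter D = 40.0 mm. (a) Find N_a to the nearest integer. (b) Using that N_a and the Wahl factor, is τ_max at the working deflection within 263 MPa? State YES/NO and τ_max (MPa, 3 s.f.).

(a) 24 coils; (b) YES, τ_max = 249 MPa

N_a = Gd⁴/(8D³k) = (77.1×10³)(7.0⁴)/(8·40.0³·15) = 24.1 → N_a = 24
Actual rate k = Gd⁴/(8D³·24) = 15.065 N/mm
Working load F = kδ = 15.065·44 = 662.85 N
C = 40.0/7.0 = 5.7143; K_W = (4C−1)/(4C−4)+0.615/C = 1.2667
τ_max = K_W·8FD/(πd³) = 1.2667·196.84 = 249.35 MPa
τ_max ≤ 263 MPa → acceptable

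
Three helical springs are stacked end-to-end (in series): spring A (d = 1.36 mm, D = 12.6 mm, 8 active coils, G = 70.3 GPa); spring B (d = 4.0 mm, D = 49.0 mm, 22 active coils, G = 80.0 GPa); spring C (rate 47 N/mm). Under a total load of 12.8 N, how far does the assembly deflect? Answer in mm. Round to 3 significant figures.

k_A = Gd⁴/(8D³N_a) = (70.3×10³)(1.36⁴)/(8·12.6³·8) = 1.8785 N/mm
k_B = Gd⁴/(8D³N_a) = (80.0×10³)(4.0⁴)/(8·49.0³·22) = 0.98907 N/mm
Series: 1/k_eq = 1/1.8785 + 1/0.98907 + 1/47 = 1.5647; k_eq = 0.63912 N/mm
δ = F/k_eq = 12.8/0.63912 = 20.028 mm

20.0 mm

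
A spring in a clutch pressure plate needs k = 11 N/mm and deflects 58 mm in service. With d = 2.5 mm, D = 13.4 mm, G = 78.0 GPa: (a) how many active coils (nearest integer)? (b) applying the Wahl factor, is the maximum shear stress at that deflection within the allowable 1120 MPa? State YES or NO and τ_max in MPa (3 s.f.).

N_a = Gd⁴/(8D³k) = (78.0×10³)(2.5⁴)/(8·13.4³·11) = 14.39 → N_a = 14
Actual rate k = Gd⁴/(8D³·14) = 11.306 N/mm
Working load F = kδ = 11.306·58 = 655.77 N
C = 13.4/2.5 = 5.3600; K_W = (4C−1)/(4C−4)+0.615/C = 1.2868
τ_max = K_W·8FD/(πd³) = 1.2868·1432.1 = 1842.8 MPa
τ_max > 1120 MPa → exceeds allowable

(a) 14 coils; (b) NO, τ_max = 1840 MPa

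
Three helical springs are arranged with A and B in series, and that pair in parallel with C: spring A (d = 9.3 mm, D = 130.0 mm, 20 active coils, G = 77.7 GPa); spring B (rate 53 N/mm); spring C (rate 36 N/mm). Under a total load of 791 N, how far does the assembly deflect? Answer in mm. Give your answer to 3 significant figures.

21.0 mm

k_A = Gd⁴/(8D³N_a) = (77.7×10³)(9.3⁴)/(8·130.0³·20) = 1.6535 N/mm
Springs A,B series: k_AB = 1/(1/1.6535+1/53) = 1.6035 N/mm; parallel with C: k_eq = 1.6035+36 = 37.603 N/mm
δ = F/k_eq = 791/37.603 = 21.035 mm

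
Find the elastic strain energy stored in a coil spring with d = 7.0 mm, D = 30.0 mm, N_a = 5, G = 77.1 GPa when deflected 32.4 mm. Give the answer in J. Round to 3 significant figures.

90.0 J

k = Gd⁴/(8D³N_a) = (77.1×10³)(7.0⁴)/(8·30.0³·5) = 171.4 N/mm
U = ½kδ² = 0.5 × 171.4 × 32.4² = 89967 N·mm = 89.967 J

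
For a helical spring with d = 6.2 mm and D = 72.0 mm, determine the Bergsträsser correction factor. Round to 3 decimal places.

C = D/d = 72.0/6.2 = 11.6129
K_B = (4C+2)/(4C−3) = 48.452/43.452 = 1.1151

1.115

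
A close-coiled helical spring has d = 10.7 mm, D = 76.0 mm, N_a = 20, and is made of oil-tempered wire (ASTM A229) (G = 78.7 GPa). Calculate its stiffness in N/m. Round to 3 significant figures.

k = Gd⁴/(8D³N_a) = (78.7×10³ × 10.7⁴) / (8 × 76.0³ × 20)
  = 1.0316e+09 / 7.02362e+07 = 14.688 N/mm = 14688 N/m

14700 N/m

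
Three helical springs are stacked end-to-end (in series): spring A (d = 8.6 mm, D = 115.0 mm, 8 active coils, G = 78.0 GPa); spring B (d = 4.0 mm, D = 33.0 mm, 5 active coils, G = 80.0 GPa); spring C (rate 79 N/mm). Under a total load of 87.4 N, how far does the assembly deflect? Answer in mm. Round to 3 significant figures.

27.2 mm

k_A = Gd⁴/(8D³N_a) = (78.0×10³)(8.6⁴)/(8·115.0³·8) = 4.3834 N/mm
k_B = Gd⁴/(8D³N_a) = (80.0×10³)(4.0⁴)/(8·33.0³·5) = 14.247 N/mm
Series: 1/k_eq = 1/4.3834 + 1/14.247 + 1/79 = 0.31098; k_eq = 3.2157 N/mm
δ = F/k_eq = 87.4/3.2157 = 27.18 mm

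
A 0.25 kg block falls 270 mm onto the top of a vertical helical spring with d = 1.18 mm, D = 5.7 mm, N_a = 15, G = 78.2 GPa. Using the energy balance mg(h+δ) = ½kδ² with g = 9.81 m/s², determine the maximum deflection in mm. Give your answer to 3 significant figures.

14.3 mm

k = Gd⁴/(8D³N_a) = (78.2×10³)(1.18⁴)/(8·5.7³·15) = 6.8223 N/mm
W = mg = 0.25 × 9.81 = 2.4525 N
½kδ² − Wδ − Wh = 0 → δ = (W + √(W² + 2kWh))/k
δ = (2.4525 + √(6.0148 + 9035.07))/6.8223 = (2.4525 + 95.085)/6.8223 = 14.297 mm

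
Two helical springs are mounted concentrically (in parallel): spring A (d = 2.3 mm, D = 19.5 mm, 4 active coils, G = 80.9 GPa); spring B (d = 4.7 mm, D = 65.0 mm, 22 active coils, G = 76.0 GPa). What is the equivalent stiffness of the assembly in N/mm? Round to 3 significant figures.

k_A = Gd⁴/(8D³N_a) = (80.9×10³)(2.3⁴)/(8·19.5³·4) = 9.5413 N/mm
k_B = Gd⁴/(8D³N_a) = (76.0×10³)(4.7⁴)/(8·65.0³·22) = 0.76728 N/mm
Parallel: k_eq = 9.5413 + 0.76728 = 10.309 N/mm

10.3 N/mm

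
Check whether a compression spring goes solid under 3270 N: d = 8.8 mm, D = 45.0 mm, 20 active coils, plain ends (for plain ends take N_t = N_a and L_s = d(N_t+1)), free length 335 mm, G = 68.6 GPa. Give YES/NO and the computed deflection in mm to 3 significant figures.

k = Gd⁴/(8D³N_a) = (68.6×10³)(8.8⁴)/(8·45.0³·20) = 28.216 N/mm
N_t = 20; L_s = 8.8·21 = 184.8 mm; δ_solid = L₀ − L_s = 335 − 184.8 = 150.2 mm
δ = F/k = 3270/28.216 = 115.89 mm
δ < δ_solid → spring does not go solid

NO, δ = 116 mm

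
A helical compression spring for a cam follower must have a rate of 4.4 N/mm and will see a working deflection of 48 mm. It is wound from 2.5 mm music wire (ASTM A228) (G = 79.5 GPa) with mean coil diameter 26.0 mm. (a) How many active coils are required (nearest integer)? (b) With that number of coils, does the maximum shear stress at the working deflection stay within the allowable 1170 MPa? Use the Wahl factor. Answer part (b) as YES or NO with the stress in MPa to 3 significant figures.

(a) 5 coils; (b) YES, τ_max = 1020 MPa

N_a = Gd⁴/(8D³k) = (79.5×10³)(2.5⁴)/(8·26.0³·4.4) = 5.02 → N_a = 5
Actual rate k = Gd⁴/(8D³·5) = 4.4172 N/mm
Working load F = kδ = 4.4172·48 = 212.03 N
C = 26.0/2.5 = 10.4000; K_W = (4C−1)/(4C−4)+0.615/C = 1.1389
τ_max = K_W·8FD/(πd³) = 1.1389·898.42 = 1023.2 MPa
τ_max ≤ 1170 MPa → acceptable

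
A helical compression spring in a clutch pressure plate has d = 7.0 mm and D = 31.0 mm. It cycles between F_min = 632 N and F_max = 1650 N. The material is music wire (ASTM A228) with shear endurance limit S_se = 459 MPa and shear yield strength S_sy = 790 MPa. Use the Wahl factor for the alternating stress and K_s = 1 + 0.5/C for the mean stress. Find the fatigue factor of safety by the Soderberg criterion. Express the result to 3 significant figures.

C = D/d = 31.0/7.0 = 4.4286; K_W = (4C−1)/(4C−4)+0.615/C = 1.3576; K_s = 1+0.5/C = 1.1129
F_a = (F_max−F_min)/2 = 509 N; F_m = (F_max+F_min)/2 = 1141 N
τ_a = K_W·8F_aD/(πd³) = 1.3576 × 117.15 = 159.04 MPa
τ_m = K_s·8F_mD/(πd³) = 1.1129 × 262.6 = 292.25 MPa
Soderberg: 1/n_f = τ_a/S_se + τ_m/S_sy = 159.04/459 + 292.25/790 = 0.34649 + 0.36993 = 0.71642
n_f = 1/0.71642 = 1.396

1.40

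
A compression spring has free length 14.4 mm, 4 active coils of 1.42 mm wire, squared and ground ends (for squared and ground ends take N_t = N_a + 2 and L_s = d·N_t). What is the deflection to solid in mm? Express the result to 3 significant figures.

5.88 mm

N_t = 6; L_s = 1.42·6 = 8.52 mm
δ_solid = L₀ − L_s = 14.4 − 8.52 = 5.88 mm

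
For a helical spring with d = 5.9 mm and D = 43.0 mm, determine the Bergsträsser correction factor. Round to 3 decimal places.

1.191

C = D/d = 43.0/5.9 = 7.2881
K_B = (4C+2)/(4C−3) = 31.153/26.153 = 1.1912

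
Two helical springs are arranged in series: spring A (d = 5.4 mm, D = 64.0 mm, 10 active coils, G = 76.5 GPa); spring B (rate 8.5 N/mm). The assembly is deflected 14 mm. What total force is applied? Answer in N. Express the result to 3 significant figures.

k_A = Gd⁴/(8D³N_a) = (76.5×10³)(5.4⁴)/(8·64.0³·10) = 3.1017 N/mm
Series: 1/k_eq = 1/3.1017 + 1/8.5 = 0.44005; k_eq = 2.2725 N/mm
F = k_eq·δ = 2.2725·14 = 31.815 N

31.8 N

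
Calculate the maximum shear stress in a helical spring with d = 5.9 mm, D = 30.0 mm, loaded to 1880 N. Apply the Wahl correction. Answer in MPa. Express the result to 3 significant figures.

Spring index C = D/d = 30.0/5.9 = 5.0847
K_W = (4C−1)/(4C−4) + 0.615/C = 19.339/16.339 + 0.1210 = 1.3046
τ₀ = 8FD/(πd³) = 8·1880·30.0/(π·5.9³) = 451200/645.22 = 699.3 MPa
τ_max = K·τ₀ = 1.3046 × 699.3 = 912.28 MPa

912 MPa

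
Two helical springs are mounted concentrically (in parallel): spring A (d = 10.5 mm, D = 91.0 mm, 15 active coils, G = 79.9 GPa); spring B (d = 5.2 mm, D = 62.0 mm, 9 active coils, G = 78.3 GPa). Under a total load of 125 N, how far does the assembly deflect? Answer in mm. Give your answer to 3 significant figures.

8.88 mm

k_A = Gd⁴/(8D³N_a) = (79.9×10³)(10.5⁴)/(8·91.0³·15) = 10.74 N/mm
k_B = Gd⁴/(8D³N_a) = (78.3×10³)(5.2⁴)/(8·62.0³·9) = 3.3363 N/mm
Parallel: k_eq = 10.74 + 3.3363 = 14.076 N/mm
δ = F/k_eq = 125/14.076 = 8.8803 mm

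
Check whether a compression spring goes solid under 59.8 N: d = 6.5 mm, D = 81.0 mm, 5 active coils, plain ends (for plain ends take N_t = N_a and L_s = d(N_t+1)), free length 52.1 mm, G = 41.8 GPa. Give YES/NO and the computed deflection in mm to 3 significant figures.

k = Gd⁴/(8D³N_a) = (41.8×10³)(6.5⁴)/(8·81.0³·5) = 3.5101 N/mm
N_t = 5; L_s = 6.5·6 = 39 mm; δ_solid = L₀ − L_s = 52.1 − 39 = 13.1 mm
δ = F/k = 59.8/3.5101 = 17.037 mm
δ ≥ δ_solid → spring goes solid

YES, δ = 17.0 mm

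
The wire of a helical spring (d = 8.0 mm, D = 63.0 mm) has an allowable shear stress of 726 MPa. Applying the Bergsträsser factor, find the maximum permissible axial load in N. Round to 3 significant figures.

C = D/d = 63.0/8.0 = 7.8750
K_B = (4C+2)/(4C−3) = 33.500/28.500 = 1.1754
τ_max = K·8FD/(πd³) → F_max = τ_allow·πd³/(8DK)
F_max = 726·π·8.0³/(8·63.0·1.1754) = 1.1678e+06/592.42 = 1971.2 N

1970 N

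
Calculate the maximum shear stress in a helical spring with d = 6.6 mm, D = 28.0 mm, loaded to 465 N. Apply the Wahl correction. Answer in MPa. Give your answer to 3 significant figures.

Spring index C = D/d = 28.0/6.6 = 4.2424
K_W = (4C−1)/(4C−4) + 0.615/C = 15.970/12.970 + 0.1450 = 1.3763
τ₀ = 8FD/(πd³) = 8·465·28.0/(π·6.6³) = 104160/903.2 = 115.32 MPa
τ_max = K·τ₀ = 1.3763 × 115.32 = 158.72 MPa

159 MPa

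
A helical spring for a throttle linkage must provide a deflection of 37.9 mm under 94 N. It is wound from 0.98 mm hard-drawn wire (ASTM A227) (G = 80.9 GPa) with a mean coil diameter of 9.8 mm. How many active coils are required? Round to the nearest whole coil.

4

Required rate k = F/δ = 94/37.9 = 2.4802 N/mm
N_a = Gd⁴/(8D³k) = (80.9×10³ × 0.98⁴)/(8 × 9.8³ × 2.4802)
    = 74619.6 / 18674.8 = 3.996 → 4 coils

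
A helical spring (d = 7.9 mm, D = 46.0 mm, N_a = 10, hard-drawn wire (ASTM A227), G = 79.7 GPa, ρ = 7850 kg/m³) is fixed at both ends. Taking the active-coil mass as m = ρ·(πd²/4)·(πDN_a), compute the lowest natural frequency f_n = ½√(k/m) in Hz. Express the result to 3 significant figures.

134 Hz

k = Gd⁴/(8D³N_a) = (79.7×10³)(7.9⁴)/(8·46.0³·10) = 39.866 N/mm = 39866 N/m
Wire length L = πDN_a = π·46.0·10 = 1445.1 mm
m = ρ·(πd²/4)·L = 7850 × 49.017×10⁻⁶ m² × 1.4451 m = 0.55606 kg
f_n = ½√(k/m) = 0.5·√(39866/0.55606) = 0.5·√(71694) = 133.88 Hz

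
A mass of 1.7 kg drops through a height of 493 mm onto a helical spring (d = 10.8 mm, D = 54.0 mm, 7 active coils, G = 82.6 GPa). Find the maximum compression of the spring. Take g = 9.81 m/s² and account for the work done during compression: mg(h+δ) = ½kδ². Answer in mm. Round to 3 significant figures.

11.5 mm

k = Gd⁴/(8D³N_a) = (82.6×10³)(10.8⁴)/(8·54.0³·7) = 127.44 N/mm
W = mg = 1.7 × 9.81 = 16.677 N
½kδ² − Wδ − Wh = 0 → δ = (W + √(W² + 2kWh))/k
δ = (16.677 + √(278.12 + 2.09556e+06))/127.44 = (16.677 + 1447.7)/127.44 = 11.491 mm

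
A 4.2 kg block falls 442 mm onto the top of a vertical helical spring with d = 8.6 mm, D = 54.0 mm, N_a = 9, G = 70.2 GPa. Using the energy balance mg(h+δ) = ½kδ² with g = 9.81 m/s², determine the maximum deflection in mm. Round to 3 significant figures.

k = Gd⁴/(8D³N_a) = (70.2×10³)(8.6⁴)/(8·54.0³·9) = 33.87 N/mm
W = mg = 4.2 × 9.81 = 41.202 N
½kδ² − Wδ − Wh = 0 → δ = (W + √(W² + 2kWh))/k
δ = (41.202 + √(1697.6 + 1.23364e+06))/33.87 = (41.202 + 1111.5)/33.87 = 34.032 mm

34.0 mm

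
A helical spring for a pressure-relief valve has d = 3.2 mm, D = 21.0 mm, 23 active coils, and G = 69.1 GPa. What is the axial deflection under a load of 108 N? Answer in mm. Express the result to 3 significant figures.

25.4 mm

k = Gd⁴/(8D³N_a) = (69.1×10³)(3.2⁴)/(8·21.0³·23) = 4.2521 N/mm
δ = F/k = 108 / 4.2521 = 25.399 mm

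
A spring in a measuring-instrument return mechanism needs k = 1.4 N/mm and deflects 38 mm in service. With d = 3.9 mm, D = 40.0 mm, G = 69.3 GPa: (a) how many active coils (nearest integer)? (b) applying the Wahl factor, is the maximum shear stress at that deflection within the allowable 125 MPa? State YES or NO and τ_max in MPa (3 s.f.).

(a) 22 coils; (b) YES, τ_max = 106 MPa

N_a = Gd⁴/(8D³k) = (69.3×10³)(3.9⁴)/(8·40.0³·1.4) = 22.37 → N_a = 22
Actual rate k = Gd⁴/(8D³·22) = 1.4233 N/mm
Working load F = kδ = 1.4233·38 = 54.086 N
C = 40.0/3.9 = 10.2564; K_W = (4C−1)/(4C−4)+0.615/C = 1.1410
τ_max = K_W·8FD/(πd³) = 1.1410·92.873 = 105.97 MPa
τ_max ≤ 125 MPa → acceptable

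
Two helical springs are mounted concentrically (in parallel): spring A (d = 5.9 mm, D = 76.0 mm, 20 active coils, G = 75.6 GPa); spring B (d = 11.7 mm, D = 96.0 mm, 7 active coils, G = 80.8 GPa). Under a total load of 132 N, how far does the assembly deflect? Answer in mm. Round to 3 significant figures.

4.14 mm

k_A = Gd⁴/(8D³N_a) = (75.6×10³)(5.9⁴)/(8·76.0³·20) = 1.3043 N/mm
k_B = Gd⁴/(8D³N_a) = (80.8×10³)(11.7⁴)/(8·96.0³·7) = 30.56 N/mm
Parallel: k_eq = 1.3043 + 30.56 = 31.864 N/mm
δ = F/k_eq = 132/31.864 = 4.1426 mm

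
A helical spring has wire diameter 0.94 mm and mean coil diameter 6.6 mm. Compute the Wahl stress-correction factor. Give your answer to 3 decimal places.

1.212

C = D/d = 6.6/0.94 = 7.0213
K_W = (4C−1)/(4C−4) + 0.615/C = 27.085/24.085 + 0.0876 = 1.2121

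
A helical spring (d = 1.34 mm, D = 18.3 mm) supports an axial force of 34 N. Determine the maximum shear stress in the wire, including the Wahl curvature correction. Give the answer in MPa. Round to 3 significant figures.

727 MPa

Spring index C = D/d = 18.3/1.34 = 13.6567
K_W = (4C−1)/(4C−4) + 0.615/C = 53.627/50.627 + 0.0450 = 1.1043
τ₀ = 8FD/(πd³) = 8·34·18.3/(π·1.34³) = 4977.6/7.559 = 658.5 MPa
τ_max = K·τ₀ = 1.1043 × 658.5 = 727.17 MPa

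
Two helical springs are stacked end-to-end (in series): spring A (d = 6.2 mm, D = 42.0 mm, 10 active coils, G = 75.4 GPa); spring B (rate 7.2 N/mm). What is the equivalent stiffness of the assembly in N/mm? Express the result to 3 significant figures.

k_A = Gd⁴/(8D³N_a) = (75.4×10³)(6.2⁴)/(8·42.0³·10) = 18.798 N/mm
Series: 1/k_eq = 1/18.798 + 1/7.2 = 0.19209; k_eq = 5.206 N/mm

5.21 N/mm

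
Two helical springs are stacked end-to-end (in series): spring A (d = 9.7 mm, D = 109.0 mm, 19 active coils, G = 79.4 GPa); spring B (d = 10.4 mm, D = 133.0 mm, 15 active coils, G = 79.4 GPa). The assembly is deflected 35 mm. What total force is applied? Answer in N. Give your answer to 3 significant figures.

k_A = Gd⁴/(8D³N_a) = (79.4×10³)(9.7⁴)/(8·109.0³·19) = 3.571 N/mm
k_B = Gd⁴/(8D³N_a) = (79.4×10³)(10.4⁴)/(8·133.0³·15) = 3.2902 N/mm
Series: 1/k_eq = 1/3.571 + 1/3.2902 = 0.58397; k_eq = 1.7124 N/mm
F = k_eq·δ = 1.7124·35 = 59.934 N

59.9 N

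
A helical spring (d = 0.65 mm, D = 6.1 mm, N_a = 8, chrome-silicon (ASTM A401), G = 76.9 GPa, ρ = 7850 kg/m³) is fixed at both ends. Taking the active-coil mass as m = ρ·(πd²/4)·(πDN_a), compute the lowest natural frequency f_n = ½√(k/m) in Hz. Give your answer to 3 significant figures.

k = Gd⁴/(8D³N_a) = (76.9×10³)(0.65⁴)/(8·6.1³·8) = 0.94495 N/mm = 944.95 N/m
Wire length L = πDN_a = π·6.1·8 = 153.31 mm
m = ρ·(πd²/4)·L = 7850 × 0.33183×10⁻⁶ m² × 0.15331 m = 0.00039935 kg
f_n = ½√(k/m) = 0.5·√(944.95/0.00039935) = 0.5·√(2.3662e+06) = 769.13 Hz

769 Hz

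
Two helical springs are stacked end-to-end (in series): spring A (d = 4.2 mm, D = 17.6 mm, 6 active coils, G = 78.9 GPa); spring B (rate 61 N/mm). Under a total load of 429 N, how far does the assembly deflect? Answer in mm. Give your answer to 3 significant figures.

11.6 mm

k_A = Gd⁴/(8D³N_a) = (78.9×10³)(4.2⁴)/(8·17.6³·6) = 93.82 N/mm
Series: 1/k_eq = 1/93.82 + 1/61 = 0.027052; k_eq = 36.966 N/mm
δ = F/k_eq = 429/36.966 = 11.605 mm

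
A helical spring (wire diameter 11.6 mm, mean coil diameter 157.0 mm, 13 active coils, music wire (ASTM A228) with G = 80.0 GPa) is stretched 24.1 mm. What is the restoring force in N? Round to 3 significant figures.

86.7 N

k = Gd⁴/(8D³N_a) = (80.0×10³)(11.6⁴)/(8·157.0³·13) = 3.5991 N/mm
F = k·δ = 3.5991 × 24.1 = 86.737 N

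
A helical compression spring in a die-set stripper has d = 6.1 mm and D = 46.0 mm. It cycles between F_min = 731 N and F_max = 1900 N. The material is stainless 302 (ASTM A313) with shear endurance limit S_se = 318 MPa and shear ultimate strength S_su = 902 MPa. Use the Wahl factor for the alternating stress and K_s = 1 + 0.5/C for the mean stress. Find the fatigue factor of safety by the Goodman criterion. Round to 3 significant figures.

C = D/d = 46.0/6.1 = 7.5410; K_W = (4C−1)/(4C−4)+0.615/C = 1.1962; K_s = 1+0.5/C = 1.0663
F_a = (F_max−F_min)/2 = 584.5 N; F_m = (F_max+F_min)/2 = 1315.5 N
τ_a = K_W·8F_aD/(πd³) = 1.1962 × 301.64 = 360.83 MPa
τ_m = K_s·8F_mD/(πd³) = 1.0663 × 678.89 = 723.9 MPa
Goodman: 1/n_f = τ_a/S_se + τ_m/S_su = 360.83/318 + 723.9/902 = 1.13469 + 0.80255 = 1.9372
n_f = 1/1.9372 = 0.5162

0.516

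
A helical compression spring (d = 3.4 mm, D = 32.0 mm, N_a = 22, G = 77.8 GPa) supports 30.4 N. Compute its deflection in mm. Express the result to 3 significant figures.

k = Gd⁴/(8D³N_a) = (77.8×10³)(3.4⁴)/(8·32.0³·22) = 1.8027 N/mm
δ = F/k = 30.4 / 1.8027 = 16.863 mm

16.9 mm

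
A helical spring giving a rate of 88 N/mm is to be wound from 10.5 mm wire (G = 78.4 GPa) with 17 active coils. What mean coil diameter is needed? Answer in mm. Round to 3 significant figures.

43.0 mm

D = (Gd⁴/(8N_a·k))^(1/3) = (78.4×10³·10.5⁴/(8·17·88))^(1/3)
  = (79625.4)^(1/3) = 43.0213 mm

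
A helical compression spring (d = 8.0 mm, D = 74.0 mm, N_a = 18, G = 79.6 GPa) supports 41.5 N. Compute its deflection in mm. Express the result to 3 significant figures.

k = Gd⁴/(8D³N_a) = (79.6×10³)(8.0⁴)/(8·74.0³·18) = 5.5875 N/mm
δ = F/k = 41.5 / 5.5875 = 7.4273 mm

7.43 mm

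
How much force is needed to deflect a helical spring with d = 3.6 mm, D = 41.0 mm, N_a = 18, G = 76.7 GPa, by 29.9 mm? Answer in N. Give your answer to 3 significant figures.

38.8 N

k = Gd⁴/(8D³N_a) = (76.7×10³)(3.6⁴)/(8·41.0³·18) = 1.298 N/mm
F = k·δ = 1.298 × 29.9 = 38.812 N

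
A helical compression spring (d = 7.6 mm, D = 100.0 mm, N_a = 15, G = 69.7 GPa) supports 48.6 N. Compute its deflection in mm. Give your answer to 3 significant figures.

25.1 mm

k = Gd⁴/(8D³N_a) = (69.7×10³)(7.6⁴)/(8·100.0³·15) = 1.9378 N/mm
δ = F/k = 48.6 / 1.9378 = 25.08 mm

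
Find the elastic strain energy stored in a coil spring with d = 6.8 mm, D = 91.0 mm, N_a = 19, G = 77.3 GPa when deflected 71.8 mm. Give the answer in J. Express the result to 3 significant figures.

3.72 J

k = Gd⁴/(8D³N_a) = (77.3×10³)(6.8⁴)/(8·91.0³·19) = 1.4429 N/mm
U = ½kδ² = 0.5 × 1.4429 × 71.8² = 3719.3 N·mm = 3.7193 J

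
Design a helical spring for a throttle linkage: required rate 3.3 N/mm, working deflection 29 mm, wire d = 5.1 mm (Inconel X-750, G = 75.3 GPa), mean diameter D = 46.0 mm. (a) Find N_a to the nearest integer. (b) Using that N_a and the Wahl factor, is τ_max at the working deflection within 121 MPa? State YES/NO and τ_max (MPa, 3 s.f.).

(a) 20 coils; (b) YES, τ_max = 97.3 MPa

N_a = Gd⁴/(8D³k) = (75.3×10³)(5.1⁴)/(8·46.0³·3.3) = 19.82 → N_a = 20
Actual rate k = Gd⁴/(8D³·20) = 3.271 N/mm
Working load F = kδ = 3.271·29 = 94.859 N
C = 46.0/5.1 = 9.0196; K_W = (4C−1)/(4C−4)+0.615/C = 1.1617
τ_max = K_W·8FD/(πd³) = 1.1617·83.766 = 97.311 MPa
τ_max ≤ 121 MPa → acceptable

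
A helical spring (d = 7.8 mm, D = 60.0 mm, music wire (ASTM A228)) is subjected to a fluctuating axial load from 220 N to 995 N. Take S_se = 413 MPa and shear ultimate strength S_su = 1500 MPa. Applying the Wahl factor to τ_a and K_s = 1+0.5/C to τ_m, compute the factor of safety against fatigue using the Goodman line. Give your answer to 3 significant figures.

2.00

C = D/d = 60.0/7.8 = 7.6923; K_W = (4C−1)/(4C−4)+0.615/C = 1.1920; K_s = 1+0.5/C = 1.0650
F_a = (F_max−F_min)/2 = 387.5 N; F_m = (F_max+F_min)/2 = 607.5 N
τ_a = K_W·8F_aD/(πd³) = 1.1920 × 124.76 = 148.72 MPa
τ_m = K_s·8F_mD/(πd³) = 1.0650 × 195.59 = 208.31 MPa
Goodman: 1/n_f = τ_a/S_se + τ_m/S_su = 148.72/413 + 208.31/1500 = 0.36009 + 0.13887 = 0.49896
n_f = 1/0.49896 = 2.004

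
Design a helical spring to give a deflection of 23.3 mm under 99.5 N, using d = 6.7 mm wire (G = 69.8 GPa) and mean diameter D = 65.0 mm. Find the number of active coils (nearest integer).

Required rate k = F/δ = 99.5/23.3 = 4.2704 N/mm
N_a = Gd⁴/(8D³k) = (69.8×10³ × 6.7⁴)/(8 × 65.0³ × 4.2704)
    = 1.40655e+08 / 9.38204e+06 = 14.99 → 15 coils

15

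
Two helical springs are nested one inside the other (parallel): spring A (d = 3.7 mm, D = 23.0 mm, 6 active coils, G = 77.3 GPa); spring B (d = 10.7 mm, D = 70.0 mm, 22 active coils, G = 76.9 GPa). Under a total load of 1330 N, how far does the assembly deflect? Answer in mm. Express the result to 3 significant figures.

k_A = Gd⁴/(8D³N_a) = (77.3×10³)(3.7⁴)/(8·23.0³·6) = 24.806 N/mm
k_B = Gd⁴/(8D³N_a) = (76.9×10³)(10.7⁴)/(8·70.0³·22) = 16.698 N/mm
Parallel: k_eq = 24.806 + 16.698 = 41.504 N/mm
δ = F/k_eq = 1330/41.504 = 32.045 mm

32.0 mm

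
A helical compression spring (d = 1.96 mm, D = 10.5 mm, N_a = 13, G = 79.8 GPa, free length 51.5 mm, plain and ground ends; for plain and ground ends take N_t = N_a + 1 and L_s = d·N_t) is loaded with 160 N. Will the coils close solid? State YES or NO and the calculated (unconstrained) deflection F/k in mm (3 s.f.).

NO, δ = 16.4 mm

k = Gd⁴/(8D³N_a) = (79.8×10³)(1.96⁴)/(8·10.5³·13) = 9.782 N/mm
N_t = 14; L_s = 1.96·14 = 27.44 mm; δ_solid = L₀ − L_s = 51.5 − 27.44 = 24.06 mm
δ = F/k = 160/9.782 = 16.357 mm
δ < δ_solid → spring does not go solid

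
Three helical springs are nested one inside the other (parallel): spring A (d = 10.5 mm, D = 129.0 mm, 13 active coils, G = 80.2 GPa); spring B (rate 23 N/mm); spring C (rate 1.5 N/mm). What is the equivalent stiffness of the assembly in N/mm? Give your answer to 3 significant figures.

28.9 N/mm

k_A = Gd⁴/(8D³N_a) = (80.2×10³)(10.5⁴)/(8·129.0³·13) = 4.3665 N/mm
Parallel: k_eq = 4.3665 + 23 + 1.5 = 28.866 N/mm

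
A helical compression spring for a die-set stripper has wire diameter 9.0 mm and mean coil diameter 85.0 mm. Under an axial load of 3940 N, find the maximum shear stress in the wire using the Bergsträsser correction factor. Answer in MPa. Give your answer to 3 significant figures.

1340 MPa

Spring index C = D/d = 85.0/9.0 = 9.4444
K_B = (4C+2)/(4C−3) = 39.778/34.778 = 1.1438
τ₀ = 8FD/(πd³) = 8·3940·85.0/(π·9.0³) = 2.6792e+06/2290.2 = 1169.8 MPa
τ_max = K·τ₀ = 1.1438 × 1169.8 = 1338 MPa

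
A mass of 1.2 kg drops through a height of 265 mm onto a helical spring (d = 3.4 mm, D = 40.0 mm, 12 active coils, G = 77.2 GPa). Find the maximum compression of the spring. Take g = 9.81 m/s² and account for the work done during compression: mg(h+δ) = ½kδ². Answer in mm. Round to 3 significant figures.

k = Gd⁴/(8D³N_a) = (77.2×10³)(3.4⁴)/(8·40.0³·12) = 1.6791 N/mm
W = mg = 1.2 × 9.81 = 11.772 N
½kδ² − Wδ − Wh = 0 → δ = (W + √(W² + 2kWh))/k
δ = (11.772 + √(138.58 + 10476.3))/1.6791 = (11.772 + 103.03)/1.6791 = 68.369 mm

68.4 mm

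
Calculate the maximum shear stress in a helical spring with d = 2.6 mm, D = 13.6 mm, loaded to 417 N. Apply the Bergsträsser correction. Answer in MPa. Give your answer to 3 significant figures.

1050 MPa

Spring index C = D/d = 13.6/2.6 = 5.2308
K_B = (4C+2)/(4C−3) = 22.923/17.923 = 1.2790
τ₀ = 8FD/(πd³) = 8·417·13.6/(π·2.6³) = 45369.6/55.217 = 821.67 MPa
τ_max = K·τ₀ = 1.2790 × 821.67 = 1050.9 MPa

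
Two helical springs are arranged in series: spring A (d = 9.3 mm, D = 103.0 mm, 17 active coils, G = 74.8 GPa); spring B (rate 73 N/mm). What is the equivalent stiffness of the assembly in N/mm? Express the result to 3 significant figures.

k_A = Gd⁴/(8D³N_a) = (74.8×10³)(9.3⁴)/(8·103.0³·17) = 3.7652 N/mm
Series: 1/k_eq = 1/3.7652 + 1/73 = 0.27929; k_eq = 3.5805 N/mm

3.58 N/mm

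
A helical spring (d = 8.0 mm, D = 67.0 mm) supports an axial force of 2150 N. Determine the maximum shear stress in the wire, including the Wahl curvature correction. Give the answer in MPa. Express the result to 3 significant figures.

Spring index C = D/d = 67.0/8.0 = 8.3750
K_W = (4C−1)/(4C−4) + 0.615/C = 32.500/29.500 + 0.0734 = 1.1751
τ₀ = 8FD/(πd³) = 8·2150·67.0/(π·8.0³) = 1.1524e+06/1608.5 = 716.45 MPa
τ_max = K·τ₀ = 1.1751 × 716.45 = 841.92 MPa

842 MPa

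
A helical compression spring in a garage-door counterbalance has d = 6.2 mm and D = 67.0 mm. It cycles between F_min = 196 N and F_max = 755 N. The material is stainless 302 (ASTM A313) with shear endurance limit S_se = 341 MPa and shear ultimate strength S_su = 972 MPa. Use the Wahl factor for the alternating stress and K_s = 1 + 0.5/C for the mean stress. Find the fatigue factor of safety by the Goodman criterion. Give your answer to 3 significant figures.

0.970

C = D/d = 67.0/6.2 = 10.8065; K_W = (4C−1)/(4C−4)+0.615/C = 1.1334; K_s = 1+0.5/C = 1.0463
F_a = (F_max−F_min)/2 = 279.5 N; F_m = (F_max+F_min)/2 = 475.5 N
τ_a = K_W·8F_aD/(πd³) = 1.1334 × 200.09 = 226.78 MPa
τ_m = K_s·8F_mD/(πd³) = 1.0463 × 340.4 = 356.15 MPa
Goodman: 1/n_f = τ_a/S_se + τ_m/S_su = 226.78/341 + 356.15/972 = 0.66504 + 0.36641 = 1.0314
n_f = 1/1.0314 = 0.9695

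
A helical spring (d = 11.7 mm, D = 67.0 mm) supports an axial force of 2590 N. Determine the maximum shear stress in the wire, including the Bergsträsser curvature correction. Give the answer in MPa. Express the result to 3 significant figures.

345 MPa

Spring index C = D/d = 67.0/11.7 = 5.7265
K_B = (4C+2)/(4C−3) = 24.906/19.906 = 1.2512
τ₀ = 8FD/(πd³) = 8·2590·67.0/(π·11.7³) = 1.38824e+06/5031.6 = 275.9 MPa
τ_max = K·τ₀ = 1.2512 × 275.9 = 345.21 MPa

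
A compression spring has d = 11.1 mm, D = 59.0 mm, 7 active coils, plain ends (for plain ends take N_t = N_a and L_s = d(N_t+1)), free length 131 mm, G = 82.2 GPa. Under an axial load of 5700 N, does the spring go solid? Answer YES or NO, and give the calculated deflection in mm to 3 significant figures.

k = Gd⁴/(8D³N_a) = (82.2×10³)(11.1⁴)/(8·59.0³·7) = 108.5 N/mm
N_t = 7; L_s = 11.1·8 = 88.8 mm; δ_solid = L₀ − L_s = 131 − 88.8 = 42.2 mm
δ = F/k = 5700/108.5 = 52.536 mm
δ ≥ δ_solid → spring goes solid

YES, δ = 52.5 mm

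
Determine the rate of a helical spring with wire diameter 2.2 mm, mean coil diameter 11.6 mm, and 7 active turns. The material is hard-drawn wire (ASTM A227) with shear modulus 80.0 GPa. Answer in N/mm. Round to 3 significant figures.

k = Gd⁴/(8D³N_a) = (80.0×10³ × 2.2⁴) / (8 × 11.6³ × 7)
  = 1.87405e+06 / 87410.2 = 21.44 N/mm

21.4 N/mm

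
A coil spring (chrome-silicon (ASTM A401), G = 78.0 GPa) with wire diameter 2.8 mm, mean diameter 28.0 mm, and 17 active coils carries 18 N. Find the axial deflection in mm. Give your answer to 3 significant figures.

k = Gd⁴/(8D³N_a) = (78.0×10³)(2.8⁴)/(8·28.0³·17) = 1.6059 N/mm
δ = F/k = 18 / 1.6059 = 11.209 mm

11.2 mm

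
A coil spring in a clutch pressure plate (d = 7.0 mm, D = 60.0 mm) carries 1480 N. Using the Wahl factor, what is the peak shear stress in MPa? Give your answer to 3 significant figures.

772 MPa

Spring index C = D/d = 60.0/7.0 = 8.5714
K_W = (4C−1)/(4C−4) + 0.615/C = 33.286/30.286 + 0.0717 = 1.1708
τ₀ = 8FD/(πd³) = 8·1480·60.0/(π·7.0³) = 710400/1077.6 = 659.26 MPa
τ_max = K·τ₀ = 1.1708 × 659.26 = 771.87 MPa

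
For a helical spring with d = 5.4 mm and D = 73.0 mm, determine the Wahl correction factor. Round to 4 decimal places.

1.1054

C = D/d = 73.0/5.4 = 13.5185
K_W = (4C−1)/(4C−4) + 0.615/C = 53.074/50.074 + 0.0455 = 1.1054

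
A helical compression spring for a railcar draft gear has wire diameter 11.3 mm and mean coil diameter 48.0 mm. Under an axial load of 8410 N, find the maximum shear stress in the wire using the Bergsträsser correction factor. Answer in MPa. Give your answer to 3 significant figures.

967 MPa

Spring index C = D/d = 48.0/11.3 = 4.2478
K_B = (4C+2)/(4C−3) = 18.991/13.991 = 1.3574
τ₀ = 8FD/(πd³) = 8·8410·48.0/(π·11.3³) = 3.22944e+06/4533 = 712.43 MPa
τ_max = K·τ₀ = 1.3574 × 712.43 = 967.03 MPa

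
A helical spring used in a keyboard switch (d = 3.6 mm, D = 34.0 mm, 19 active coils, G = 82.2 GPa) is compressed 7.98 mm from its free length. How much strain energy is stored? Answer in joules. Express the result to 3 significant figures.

k = Gd⁴/(8D³N_a) = (82.2×10³)(3.6⁴)/(8·34.0³·19) = 2.311 N/mm
U = ½kδ² = 0.5 × 2.311 × 7.98² = 73.583 N·mm = 0.073583 J

0.0736 J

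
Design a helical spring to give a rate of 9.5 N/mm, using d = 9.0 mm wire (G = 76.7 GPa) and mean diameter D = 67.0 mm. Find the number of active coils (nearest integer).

22

N_a = Gd⁴/(8D³k) = (76.7×10³ × 9.0⁴)/(8 × 67.0³ × 9.5)
    = 5.03229e+08 / 2.2858e+07 = 22.02 → 22 coils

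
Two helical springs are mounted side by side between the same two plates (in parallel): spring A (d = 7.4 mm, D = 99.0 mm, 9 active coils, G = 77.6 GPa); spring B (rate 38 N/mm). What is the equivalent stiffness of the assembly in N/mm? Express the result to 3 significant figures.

k_A = Gd⁴/(8D³N_a) = (77.6×10³)(7.4⁴)/(8·99.0³·9) = 3.3308 N/mm
Parallel: k_eq = 3.3308 + 38 = 41.331 N/mm

41.3 N/mm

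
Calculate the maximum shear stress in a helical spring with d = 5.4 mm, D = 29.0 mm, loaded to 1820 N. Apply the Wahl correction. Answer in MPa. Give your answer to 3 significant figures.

1100 MPa

Spring index C = D/d = 29.0/5.4 = 5.3704
K_W = (4C−1)/(4C−4) + 0.615/C = 20.481/17.481 + 0.1145 = 1.2861
τ₀ = 8FD/(πd³) = 8·1820·29.0/(π·5.4³) = 422240/494.69 = 853.55 MPa
τ_max = K·τ₀ = 1.2861 × 853.55 = 1097.8 MPa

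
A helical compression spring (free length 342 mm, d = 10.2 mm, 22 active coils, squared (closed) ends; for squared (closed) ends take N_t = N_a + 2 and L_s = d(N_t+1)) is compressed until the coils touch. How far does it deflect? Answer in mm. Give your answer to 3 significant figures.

N_t = 24; L_s = 10.2·25 = 255 mm
δ_solid = L₀ − L_s = 342 − 255 = 87 mm

87.0 mm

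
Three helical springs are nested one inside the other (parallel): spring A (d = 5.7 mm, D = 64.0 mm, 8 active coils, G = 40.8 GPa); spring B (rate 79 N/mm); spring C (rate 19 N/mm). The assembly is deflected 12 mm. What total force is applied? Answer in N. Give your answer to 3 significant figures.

1210 N

k_A = Gd⁴/(8D³N_a) = (40.8×10³)(5.7⁴)/(8·64.0³·8) = 2.5671 N/mm
Parallel: k_eq = 2.5671 + 79 + 19 = 100.57 N/mm
F = k_eq·δ = 100.57·12 = 1206.8 N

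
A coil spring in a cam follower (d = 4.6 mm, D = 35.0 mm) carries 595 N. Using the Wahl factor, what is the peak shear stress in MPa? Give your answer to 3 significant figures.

651 MPa

Spring index C = D/d = 35.0/4.6 = 7.6087
K_W = (4C−1)/(4C−4) + 0.615/C = 29.435/26.435 + 0.0808 = 1.1943
τ₀ = 8FD/(πd³) = 8·595·35.0/(π·4.6³) = 166600/305.79 = 544.82 MPa
τ_max = K·τ₀ = 1.1943 × 544.82 = 650.68 MPa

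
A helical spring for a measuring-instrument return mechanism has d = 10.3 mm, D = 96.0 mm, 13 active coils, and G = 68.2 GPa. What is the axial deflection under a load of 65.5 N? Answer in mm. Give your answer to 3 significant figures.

7.85 mm

k = Gd⁴/(8D³N_a) = (68.2×10³)(10.3⁴)/(8·96.0³·13) = 8.3423 N/mm
δ = F/k = 65.5 / 8.3423 = 7.8515 mm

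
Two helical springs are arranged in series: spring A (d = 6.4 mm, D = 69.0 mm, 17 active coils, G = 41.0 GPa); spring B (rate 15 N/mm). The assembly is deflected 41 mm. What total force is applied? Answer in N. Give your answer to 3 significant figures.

57.2 N

k_A = Gd⁴/(8D³N_a) = (41.0×10³)(6.4⁴)/(8·69.0³·17) = 1.5396 N/mm
Series: 1/k_eq = 1/1.5396 + 1/15 = 0.71617; k_eq = 1.3963 N/mm
F = k_eq·δ = 1.3963·41 = 57.249 N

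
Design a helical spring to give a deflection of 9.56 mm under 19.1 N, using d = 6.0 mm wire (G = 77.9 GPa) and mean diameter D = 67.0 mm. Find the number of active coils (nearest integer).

Required rate k = F/δ = 19.1/9.56 = 1.9979 N/mm
N_a = Gd⁴/(8D³k) = (77.9×10³ × 6.0⁴)/(8 × 67.0³ × 1.9979)
    = 1.00958e+08 / 4.80717e+06 = 21 → 21 coils

21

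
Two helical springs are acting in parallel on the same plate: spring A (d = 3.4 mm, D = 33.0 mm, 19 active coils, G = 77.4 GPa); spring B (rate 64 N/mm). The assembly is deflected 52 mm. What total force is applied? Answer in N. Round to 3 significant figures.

3430 N

k_A = Gd⁴/(8D³N_a) = (77.4×10³)(3.4⁴)/(8·33.0³·19) = 1.8935 N/mm
Parallel: k_eq = 1.8935 + 64 = 65.894 N/mm
F = k_eq·δ = 65.894·52 = 3426.5 N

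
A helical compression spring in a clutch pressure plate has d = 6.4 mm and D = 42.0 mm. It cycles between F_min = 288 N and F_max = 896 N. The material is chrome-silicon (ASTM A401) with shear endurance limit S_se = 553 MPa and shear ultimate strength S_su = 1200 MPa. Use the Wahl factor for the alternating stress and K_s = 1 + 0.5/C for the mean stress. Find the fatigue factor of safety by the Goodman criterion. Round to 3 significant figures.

C = D/d = 42.0/6.4 = 6.5625; K_W = (4C−1)/(4C−4)+0.615/C = 1.2285; K_s = 1+0.5/C = 1.0762
F_a = (F_max−F_min)/2 = 304 N; F_m = (F_max+F_min)/2 = 592 N
τ_a = K_W·8F_aD/(πd³) = 1.2285 × 124.03 = 152.38 MPa
τ_m = K_s·8F_mD/(πd³) = 1.0762 × 241.53 = 259.93 MPa
Goodman: 1/n_f = τ_a/S_se + τ_m/S_su = 152.38/553 + 259.93/1200 = 0.27554 + 0.21661 = 0.49215
n_f = 1/0.49215 = 2.032

2.03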